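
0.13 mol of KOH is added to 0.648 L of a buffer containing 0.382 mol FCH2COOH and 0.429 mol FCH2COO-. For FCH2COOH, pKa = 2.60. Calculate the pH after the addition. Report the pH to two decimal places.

pH = 2.95

After neutralization: n(FCH2COOH) = 0.252 mol, n(FCH2COO-) = 0.559 mol.
pH = pKa + log([A⁻]/[HA]) = 2.60 + log(0.559/0.252) = 2.60 +0.346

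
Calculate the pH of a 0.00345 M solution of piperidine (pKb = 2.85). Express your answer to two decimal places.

C5H10NH + H2O ⇌ C5H10NH2+ + OH-
Kb = 10^(−2.85) = 1.41 × 10^-3
Kb = x²/(0.00345 − x) = 1.41 × 10^-3
x is not negligible relative to C₀; solve x² + 0.00141·x − 4.86e-06 = 0.
x = [−0.00141 + √(0.00141² + 1.95e-05)]/2 = 1.61 × 10^-3 M
pOH = −log(1.61 × 10^-3) = 2.79; pH = 14.00 − 2.79 = 11.21

pH = 11.21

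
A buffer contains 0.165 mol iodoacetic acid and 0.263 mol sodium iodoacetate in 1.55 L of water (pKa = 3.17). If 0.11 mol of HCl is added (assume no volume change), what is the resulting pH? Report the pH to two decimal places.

Added H+ converts ICH2COO- to ICH2COOH: ICH2COOH → 0.275 mol, ICH2COO- → 0.153 mol.
Henderson–Hasselbalch with mole ratio 0.153/0.275: pH = 3.17 + (-0.255)

pH = 2.92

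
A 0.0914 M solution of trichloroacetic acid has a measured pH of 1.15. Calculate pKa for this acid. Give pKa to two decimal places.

pKa = 0.61

[H+] = 10^(-1.15) = 7.08 × 10^-2 M
At equilibrium [HA] = 0.0914 − 7.08 × 10^-2 = 2.06 × 10^-2 M
Ka = [H+][A-]/[HA] = (7.08 × 10^-2)² / 2.06 × 10^-2 = 2.43 × 10^-1
pKa = -log(2.43 × 10^-1) = 0.61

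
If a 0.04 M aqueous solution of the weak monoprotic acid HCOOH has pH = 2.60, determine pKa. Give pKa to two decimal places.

pKa = 3.77

[H+] = 10^(-2.60) = 2.51 × 10^-3 M
At equilibrium [HA] = 0.04 − 2.51 × 10^-3 = 3.75 × 10^-2 M
Ka = [H+][A-]/[HA] = (2.51 × 10^-3)² / 3.75 × 10^-2 = 1.68 × 10^-4
pKa = -log(1.68 × 10^-4) = 3.77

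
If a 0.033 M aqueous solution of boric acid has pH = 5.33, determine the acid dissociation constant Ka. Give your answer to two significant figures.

[H+] = 10^(-5.33) = 4.68 × 10^-6 M
At equilibrium [HA] = 0.033 − 4.68 × 10^-6 = 3.30 × 10^-2 M
Ka = [H+][A-]/[HA] = (4.68 × 10^-6)² / 3.30 × 10^-2 = 6.6 × 10^-10

Ka = 6.6 × 10^-10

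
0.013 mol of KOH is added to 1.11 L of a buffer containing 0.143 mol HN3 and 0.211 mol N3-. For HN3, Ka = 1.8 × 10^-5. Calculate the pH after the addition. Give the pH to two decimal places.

OH- converts HN3 to N3-: HN3 → 0.13 mol, N3- → 0.224 mol.
pKa = −log(1.8 × 10^-5) = 4.745
pH = pKa + log(n_N3-/n_HN3) = 4.745 + log(0.224/0.13) = 4.745 + (+0.236)

pH = 4.98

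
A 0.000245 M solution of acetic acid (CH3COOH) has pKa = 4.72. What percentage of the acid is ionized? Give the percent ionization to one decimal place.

CH3COOH ⇌ CH3COO- + H+; let x = [H+] at equilibrium.
Ka = 10^(−4.72) = 1.91 × 10^-5
Solve x² + 1.91e-05x − 4.68e-09 = 0 → x = 5.95 × 10^-5 M
% ionization = x/C₀ × 100% = 5.95 × 10^-5/0.000245 × 100% = 24.3%

24.3%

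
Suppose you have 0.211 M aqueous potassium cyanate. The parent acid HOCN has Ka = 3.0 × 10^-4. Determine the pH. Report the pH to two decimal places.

pH = 8.42

OCN- is the conjugate base of the weak acid HOCN.
Kb = Kw/Ka = 1.0×10^-14 / 3.0 × 10^-4 = 3.33 × 10^-11
Kb = [OH-]²/(0.211 − [OH-]) = 3.33 × 10^-11
Assume [OH-] ≪ 0.211: [OH-] ≈ √(3.33 × 10^-11 × 0.211) = 2.65 × 10^-6 M
([OH-]/C₀ = 0.0013% < 5%, so the approximation holds.)
pOH = 5.58, so pH = 14.00 − pOH = 8.42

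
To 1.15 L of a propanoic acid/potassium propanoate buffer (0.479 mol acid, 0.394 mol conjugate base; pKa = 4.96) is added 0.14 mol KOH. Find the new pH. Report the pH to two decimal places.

pH = 5.16

OH- converts CH3CH2COOH to CH3CH2COO-: CH3CH2COOH → 0.339 mol, CH3CH2COO- → 0.534 mol.
pH = pKa + log([A⁻]/[HA]) = 4.96 + log(0.534/0.339) = 4.96 +0.197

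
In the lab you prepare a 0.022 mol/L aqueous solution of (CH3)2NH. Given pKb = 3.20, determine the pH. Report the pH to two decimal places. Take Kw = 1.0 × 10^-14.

pH = 11.53

(CH3)2NH + H2O ⇌ (CH3)2NH2+ + OH-
Kb = 10^(−3.20) = 6.31 × 10^-4
Kb = [OH-]²/(0.022 − [OH-]) = 6.31 × 10^-4
[OH-] is not negligible relative to C₀; solve [OH-]² + 0.000631·[OH-] − 1.39e-05 = 0.
[OH-] = [−0.000631 + √(0.000631² + 5.55e-05)]/2 = 3.42 × 10^-3 M
pOH = 2.47, so pH = 14.00 − pOH = 11.53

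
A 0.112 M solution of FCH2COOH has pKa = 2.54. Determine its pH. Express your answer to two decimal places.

FCH2COOH ⇌ FCH2COO- + H+
Ka = 10^(−2.54) = 2.88 × 10^-3
Ka = [H+]²/(0.112 − [H+]) = 2.88 × 10^-3
Here C₀/Ka ≈ 38.9, so the small-[H+] approximation fails. Use the quadratic:
[H+] = (−Ka + √(Ka² + 4·Ka·C₀))/2 = 1.66 × 10^-2 M
pH = −log[H+] = −log(1.66 × 10^-2) = 1.78

pH = 1.78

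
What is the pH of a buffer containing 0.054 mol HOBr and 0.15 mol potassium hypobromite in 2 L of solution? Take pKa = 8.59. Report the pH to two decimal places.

Using pH = pKa + log([base]/[acid]) with [base]/[acid] = 0.15/0.054:
pH = 8.59 + (+0.444) = 9.03

pH = 9.03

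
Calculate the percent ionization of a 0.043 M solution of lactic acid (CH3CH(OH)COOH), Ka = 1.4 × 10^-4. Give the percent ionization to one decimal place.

CH3CH(OH)COOH ⇌ CH3CH(OH)COO- + H+; let x = [H+] at equilibrium.
Ka = x²/(C₀ − x); solving the quadratic gives x = 2.38 × 10^-3 M.
Fraction ionized = 2.38 × 10^-3 / 0.043 = 0.0553 → 5.5%

5.5%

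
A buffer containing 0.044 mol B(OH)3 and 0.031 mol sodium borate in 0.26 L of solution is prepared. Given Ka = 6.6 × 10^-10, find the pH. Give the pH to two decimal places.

pH = 9.03

pKa = −log(6.6 × 10^-10) = 9.180
Henderson–Hasselbalch: pH = pKa + log([B(OH)4-]/[B(OH)3]) = 9.180 + log(0.031/0.044)
pH = 9.180 + (-0.152) = 9.03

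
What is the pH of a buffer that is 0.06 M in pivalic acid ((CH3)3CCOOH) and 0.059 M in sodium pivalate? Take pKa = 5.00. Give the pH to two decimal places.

pH = pKa + log([A⁻]/[HA]) = 5.00 + log(0.059/0.06)
pH = 5.00 + (-0.007) = 4.99

pH = 4.99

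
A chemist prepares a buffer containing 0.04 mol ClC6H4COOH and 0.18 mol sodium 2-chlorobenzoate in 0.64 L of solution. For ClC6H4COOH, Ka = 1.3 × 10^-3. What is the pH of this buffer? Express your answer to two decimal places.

pKa = −log(1.3 × 10^-3) = 2.886
Using pH = pKa + log([base]/[acid]) with [base]/[acid] = 0.18/0.04:
pH = 2.886 + (+0.653) = 3.54

pH = 3.54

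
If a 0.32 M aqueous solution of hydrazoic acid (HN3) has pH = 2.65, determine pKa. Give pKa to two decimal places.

[H+] = 10^(-2.65) = 2.24 × 10^-3 M
At equilibrium [HA] = 0.32 − 2.24 × 10^-3 = 3.18 × 10^-1 M
Ka = [H+][A-]/[HA] = (2.24 × 10^-3)² / 3.18 × 10^-1 = 1.58 × 10^-5
pKa = -log(1.58 × 10^-5) = 4.80

pKa = 4.80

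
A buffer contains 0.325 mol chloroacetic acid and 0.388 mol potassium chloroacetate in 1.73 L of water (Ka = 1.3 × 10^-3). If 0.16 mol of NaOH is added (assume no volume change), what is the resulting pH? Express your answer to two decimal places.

OH- converts ClCH2COOH to ClCH2COO-: ClCH2COOH → 0.165 mol, ClCH2COO- → 0.548 mol.
pKa = −log(1.3 × 10^-3) = 2.886
pH = pKa + log(n_ClCH2COO-/n_ClCH2COOH) = 2.886 + log(0.548/0.165) = 2.886 + (+0.521)

pH = 3.41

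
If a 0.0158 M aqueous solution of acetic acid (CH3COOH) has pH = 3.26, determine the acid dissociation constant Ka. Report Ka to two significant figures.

[H+] = 10^(-3.26) = 5.50 × 10^-4 M
At equilibrium [HA] = 0.0158 − 5.50 × 10^-4 = 1.53 × 10^-2 M
Ka = [H+][A-]/[HA] = (5.50 × 10^-4)² / 1.53 × 10^-2 = 2.0 × 10^-5

Ka = 2.0 × 10^-5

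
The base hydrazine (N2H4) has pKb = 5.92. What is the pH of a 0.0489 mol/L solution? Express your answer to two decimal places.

pH = 10.38

N2H4 + H2O ⇌ N2H5+ + OH-
Kb = 10^(−5.92) = 1.20 × 10^-6
From the ICE table, Kb = x²/(0.0489 − x) = 1.20 × 10^-6.
Neglecting x in the denominator: x = √(1.20 × 10^-6 × 0.0489) = 2.42 × 10^-4 M
Check: 0.5% ionized — well under 5%, approximation valid.
pOH = 3.62, so pH = 14.00 − pOH = 10.38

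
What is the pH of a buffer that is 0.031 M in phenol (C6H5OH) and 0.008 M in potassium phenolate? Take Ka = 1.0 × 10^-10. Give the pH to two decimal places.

pH = 9.41

pKa = −log(1.0 × 10^-10) = 10.000
Henderson–Hasselbalch: pH = pKa + log([C6H5O-]/[C6H5OH]) = 10.000 + log(0.008/0.031)
pH = 10.000 + (-0.588) = 9.41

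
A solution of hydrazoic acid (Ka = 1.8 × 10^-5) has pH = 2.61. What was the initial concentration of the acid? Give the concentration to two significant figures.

[H+] = 10^(-2.61) = 2.45 × 10^-3 M = x
Ka = x²/(C₀ − x) ⇒ C₀ = x + x²/Ka
C₀ = 2.45 × 10^-3 + (2.45 × 10^-3)²/(1.8 × 10^-5) = 3.36 × 10^-1 M

C₀ = 3.4 × 10^-1 M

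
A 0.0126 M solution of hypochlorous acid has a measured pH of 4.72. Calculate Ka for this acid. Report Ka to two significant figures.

Ka = 2.9 × 10^-8

[H+] = 10^(-4.72) = 1.91 × 10^-5 M
At equilibrium [HA] = 0.0126 − 1.91 × 10^-5 = 1.26 × 10^-2 M
Ka = [H+][A-]/[HA] = (1.91 × 10^-5)² / 1.26 × 10^-2 = 2.9 × 10^-8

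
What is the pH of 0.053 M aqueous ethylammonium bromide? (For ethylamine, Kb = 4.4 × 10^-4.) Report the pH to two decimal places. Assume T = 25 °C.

pH = 5.96

C2H5NH3+ is the conjugate acid of the weak base C2H5NH2.
Ka = Kw/Kb = 1.0×10^-14 / 4.4 × 10^-4 = 2.27 × 10^-11
Ka = [H+]²/(0.053 − [H+]) = 2.27 × 10^-11
Neglecting [H+] in the denominator: [H+] = √(2.27 × 10^-11 × 0.053) = 1.10 × 10^-6 M
([H+]/C₀ = 0.0021% < 5%, so the approximation holds.)
pH = −log(1.10 × 10^-6) = 5.96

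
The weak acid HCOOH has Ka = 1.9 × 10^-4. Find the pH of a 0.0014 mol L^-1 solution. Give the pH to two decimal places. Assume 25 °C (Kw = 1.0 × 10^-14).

pH = 3.37

HCOOH ⇌ HCOO- + H+
Let x = [H+] at equilibrium. Ka = x²/(0.0014 − x).
Here C₀/Ka ≈ 7.37, so the small-x approximation fails. Use the quadratic:
x = [−0.00019 + √(0.00019² + 1.06e-06)]/2 = 4.29 × 10^-4 M
pH = −log(4.29 × 10^-4) = 3.37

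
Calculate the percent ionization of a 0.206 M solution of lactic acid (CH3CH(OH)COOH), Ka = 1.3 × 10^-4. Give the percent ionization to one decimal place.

2.5%

CH3CH(OH)COOH ⇌ CH3CH(OH)COO- + H+; let x = [H+] at equilibrium.
x ≈ √(Ka·C₀) = √(1.3 × 10^-4 × 0.206) = 5.17 × 10^-3 M
Fraction ionized = 5.17 × 10^-3 / 0.206 = 0.0251 → 2.5%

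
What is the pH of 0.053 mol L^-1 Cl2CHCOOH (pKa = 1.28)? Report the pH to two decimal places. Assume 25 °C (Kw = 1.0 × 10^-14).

Cl2CHCOOH ⇌ Cl2CHCOO- + H+
Ka = 10^(−1.28) = 5.25 × 10^-2
Ka = x²/(0.053 − x) = 5.25 × 10^-2
x is not negligible relative to C₀; solve x² + 0.0525·x − 0.00278 = 0.
x = (−Ka + √(Ka² + 4·Ka·C₀))/2 = 3.27 × 10^-2 M
pH = −log[H+] = −log(3.27 × 10^-2) = 1.49

pH = 1.49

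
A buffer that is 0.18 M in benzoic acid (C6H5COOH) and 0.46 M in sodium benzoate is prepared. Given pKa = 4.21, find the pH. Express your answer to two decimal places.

pH = 4.62

pH = pKa + log([A⁻]/[HA]) = 4.21 + log(0.46/0.18)
pH = 4.21 + (+0.407) = 4.62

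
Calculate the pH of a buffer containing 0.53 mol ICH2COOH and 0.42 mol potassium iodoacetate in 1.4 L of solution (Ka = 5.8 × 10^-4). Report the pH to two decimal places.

pH = 3.14

pKa = −log(5.8 × 10^-4) = 3.237
pH = pKa + log([A⁻]/[HA]) = 3.237 + log(0.42/0.53)
pH = 3.237 + (-0.101) = 3.14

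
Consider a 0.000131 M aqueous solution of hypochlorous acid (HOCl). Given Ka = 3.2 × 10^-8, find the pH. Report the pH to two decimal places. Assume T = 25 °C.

pH = 5.69

HOCl ⇌ OCl- + H+
From the ICE table, Ka = [H+]²/(0.000131 − [H+]) = 3.2 × 10^-8.
Assume [H+] ≪ 0.000131: [H+] ≈ √(3.2 × 10^-8 × 0.000131) = 2.05 × 10^-6 M
pH = −log[H+] = −log(2.05 × 10^-6) = 5.69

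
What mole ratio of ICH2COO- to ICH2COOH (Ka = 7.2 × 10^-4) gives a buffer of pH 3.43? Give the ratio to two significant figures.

pKa = -log(7.2 × 10^-4) = 3.143
pH = pKa + log(r) ⇒ log(r) = 3.43 − 3.143 = +0.287
r = [ICH2COO-]/[ICH2COOH] = 10^(+0.287) = 1.94

ratio = 1.9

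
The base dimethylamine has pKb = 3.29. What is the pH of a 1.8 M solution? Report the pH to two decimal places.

(CH3)2NH + H2O ⇌ (CH3)2NH2+ + OH-
Kb = 10^(−3.29) = 5.13 × 10^-4
From the ICE table, Kb = x²/(1.8 − x) = 5.13 × 10^-4.
Neglecting x in the denominator: x = √(5.13 × 10^-4 × 1.8) = 3.04 × 10^-2 M
pOH = −log(3.04 × 10^-2) = 1.52; pH = 14.00 − 1.52 = 12.48

pH = 12.48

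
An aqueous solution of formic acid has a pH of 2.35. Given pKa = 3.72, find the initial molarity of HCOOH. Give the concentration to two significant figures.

C₀ = 1.1 × 10^-1 M

[H+] = 10^(-2.35) = 4.47 × 10^-3 M = x
Ka = 10^(−3.72) = 1.91 × 10^-4
Ka = x²/(C₀ − x) ⇒ C₀ = x + x²/Ka
C₀ = 4.47 × 10^-3 + (4.47 × 10^-3)²/(1.91 × 10^-4) = 1.09 × 10^-1 M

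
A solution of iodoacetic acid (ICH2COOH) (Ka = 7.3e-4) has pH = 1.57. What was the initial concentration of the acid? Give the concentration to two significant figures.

C₀ = 1.0 M

[H+] = 10^(-1.57) = 2.69 × 10^-2 M = x
Ka = x²/(C₀ − x) ⇒ C₀ = x + x²/Ka
C₀ = 2.69 × 10^-2 + (2.69 × 10^-2)²/(7.3 × 10^-4) = 1.02 M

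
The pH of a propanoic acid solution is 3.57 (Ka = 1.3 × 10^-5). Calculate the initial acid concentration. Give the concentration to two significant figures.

C₀ = 5.8 × 10^-3 M

[H+] = 10^(-3.57) = 2.69 × 10^-4 M = x
Ka = x²/(C₀ − x) ⇒ C₀ = x + x²/Ka
C₀ = 2.69 × 10^-4 + (2.69 × 10^-4)²/(1.3 × 10^-5) = 5.84 × 10^-3 M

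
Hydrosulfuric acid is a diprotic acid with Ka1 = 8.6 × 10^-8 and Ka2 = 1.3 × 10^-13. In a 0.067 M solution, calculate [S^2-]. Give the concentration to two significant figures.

First ionization gives [H+] ≈ [HS-] = 7.59 × 10^-5 M.
Second step: Ka2 = [H+][S^2-]/[HS-] ≈ [S^2-] (since [H+] ≈ [HS-]).
So [S^2-] ≈ Ka2.

1.3 × 10^-13 M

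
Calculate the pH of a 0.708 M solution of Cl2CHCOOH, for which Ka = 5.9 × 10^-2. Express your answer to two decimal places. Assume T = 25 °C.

Cl2CHCOOH ⇌ Cl2CHCOO- + H+
From the ICE table, Ka = [H+]²/(0.708 − [H+]) = 5.9 × 10^-2.
The 5% rule fails; solving [H+]² + Ka·[H+] − Ka·C₀ = 0 exactly:
[H+] = (−Ka + √(Ka² + 4·Ka·C₀))/2 = 1.77 × 10^-1 M
pH = −log(1.77 × 10^-1) = 0.75

pH = 0.75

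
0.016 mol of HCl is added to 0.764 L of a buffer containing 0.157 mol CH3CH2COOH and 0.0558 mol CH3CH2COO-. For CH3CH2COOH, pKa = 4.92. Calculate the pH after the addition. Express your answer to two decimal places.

pH = 4.28

After neutralization: n(CH3CH2COOH) = 0.173 mol, n(CH3CH2COO-) = 0.0398 mol.
pH = pKa + log([A⁻]/[HA]) = 4.92 + log(0.0398/0.173) = 4.92 -0.638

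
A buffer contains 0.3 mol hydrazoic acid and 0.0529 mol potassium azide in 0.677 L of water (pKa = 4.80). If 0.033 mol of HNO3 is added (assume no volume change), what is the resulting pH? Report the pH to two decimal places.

pH = 3.58

Added H+ converts N3- to HN3: HN3 → 0.333 mol, N3- → 0.0199 mol.
Henderson–Hasselbalch with mole ratio 0.0199/0.333: pH = 4.80 + (-1.224)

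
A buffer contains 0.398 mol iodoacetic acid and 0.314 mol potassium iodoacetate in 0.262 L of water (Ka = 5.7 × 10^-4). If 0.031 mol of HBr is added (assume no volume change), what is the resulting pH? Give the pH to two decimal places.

Added H+ converts ICH2COO- to ICH2COOH: ICH2COOH → 0.429 mol, ICH2COO- → 0.283 mol.
pKa = −log(5.7 × 10^-4) = 3.244
pH = pKa + log([A⁻]/[HA]) = 3.244 + log(0.283/0.429) = 3.244 -0.181

pH = 3.06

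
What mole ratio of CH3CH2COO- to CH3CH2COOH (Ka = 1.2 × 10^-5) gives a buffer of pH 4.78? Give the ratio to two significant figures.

ratio = 0.72

pKa = -log(1.2 × 10^-5) = 4.921
pH = pKa + log(r) ⇒ log(r) = 4.78 − 4.921 = -0.141
r = [CH3CH2COO-]/[CH3CH2COOH] = 10^(-0.141) = 0.723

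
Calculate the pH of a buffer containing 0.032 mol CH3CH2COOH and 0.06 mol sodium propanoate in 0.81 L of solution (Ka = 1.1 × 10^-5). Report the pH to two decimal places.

pKa = −log(1.1 × 10^-5) = 4.959
Using pH = pKa + log([base]/[acid]) with [base]/[acid] = 0.06/0.032:
pH = 4.959 + (+0.273) = 5.23

pH = 5.23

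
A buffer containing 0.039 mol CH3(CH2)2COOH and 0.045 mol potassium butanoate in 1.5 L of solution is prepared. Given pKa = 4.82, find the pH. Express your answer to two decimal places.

pH = 4.88

Henderson–Hasselbalch: pH = pKa + log([CH3(CH2)2COO-]/[CH3(CH2)2COOH]) = 4.82 + log(0.045/0.039)
pH = 4.82 + (+0.062) = 4.88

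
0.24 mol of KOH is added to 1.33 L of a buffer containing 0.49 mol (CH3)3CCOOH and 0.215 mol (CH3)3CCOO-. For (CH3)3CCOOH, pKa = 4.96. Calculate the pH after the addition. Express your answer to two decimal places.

pH = 5.22

OH- converts (CH3)3CCOOH to (CH3)3CCOO-: (CH3)3CCOOH → 0.25 mol, (CH3)3CCOO- → 0.455 mol.
pH = pKa + log([A⁻]/[HA]) = 4.96 + log(0.455/0.25) = 4.96 +0.260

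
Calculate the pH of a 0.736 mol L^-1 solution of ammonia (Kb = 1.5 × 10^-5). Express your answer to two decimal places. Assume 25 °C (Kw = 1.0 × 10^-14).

NH3 + H2O ⇌ NH4+ + OH-
From the ICE table, Kb = [OH-]²/(0.736 − [OH-]) = 1.5 × 10^-5.
Since Kb ≪ C₀, [OH-] ≈ √(Kb·C₀) = 3.32 × 10^-3 M.
Check: 0.45% ionized — well under 5%, approximation valid.
pOH = 2.48, so pH = 14.00 − pOH = 11.52

pH = 11.52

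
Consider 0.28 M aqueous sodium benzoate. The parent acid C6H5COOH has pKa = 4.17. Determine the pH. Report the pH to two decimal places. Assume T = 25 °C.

C6H5COO- is the conjugate base of the weak acid C6H5COOH.
Ka = 10^(−4.17) = 6.76 × 10^-5
Kb = Kw/Ka = 1.0×10^-14 / 6.76 × 10^-5 = 1.48 × 10^-10
Kb = [OH-]²/(0.28 − [OH-]) = 1.48 × 10^-10
Since Kb ≪ C₀, [OH-] ≈ √(Kb·C₀) = 6.44 × 10^-6 M.
pOH = 5.19, so pH = 14.00 − pOH = 8.81

pH = 8.81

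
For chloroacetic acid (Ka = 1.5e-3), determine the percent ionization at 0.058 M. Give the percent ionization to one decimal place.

ClCH2COOH ⇌ ClCH2COO- + H+; let x = [H+] at equilibrium.
Ka = x²/(C₀ − x); solving the quadratic gives x = 8.61 × 10^-3 M.
Fraction ionized = 8.61 × 10^-3 / 0.058 = 0.1484 → 14.8%

14.8%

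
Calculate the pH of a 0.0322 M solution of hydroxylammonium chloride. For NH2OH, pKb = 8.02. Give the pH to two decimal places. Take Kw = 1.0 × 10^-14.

NH3OH+ is the conjugate acid of the weak base NH2OH.
Kb = 10^(−8.02) = 9.55 × 10^-9
Ka = Kw/Kb = 1.0×10^-14 / 9.55 × 10^-9 = 1.05 × 10^-6
Ka = x²/(0.0322 − x) = 1.05 × 10^-6
Since Ka ≪ C₀, x ≈ √(Ka·C₀) = 1.84 × 10^-4 M.
pH = −log(1.84 × 10^-4) = 3.74

pH = 3.74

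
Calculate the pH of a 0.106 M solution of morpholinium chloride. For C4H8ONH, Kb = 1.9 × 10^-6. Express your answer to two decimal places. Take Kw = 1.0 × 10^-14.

C4H8ONH2+ is the conjugate acid of the weak base C4H8ONH.
Ka = Kw/Kb = 1.0×10^-14 / 1.9 × 10^-6 = 5.26 × 10^-9
Ka = [H+]²/(0.106 − [H+]) = 5.26 × 10^-9
Since Ka ≪ C₀, [H+] ≈ √(Ka·C₀) = 2.36 × 10^-5 M.
Check: 0.022% ionized — well under 5%, approximation valid.
pH = −log[H+] = −log(2.36 × 10^-5) = 4.63

pH = 4.63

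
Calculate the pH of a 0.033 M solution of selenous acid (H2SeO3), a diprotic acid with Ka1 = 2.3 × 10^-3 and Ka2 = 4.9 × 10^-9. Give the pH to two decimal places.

pH = 2.12

Since Ka1 ≫ Ka2, the first ionization dominates [H+].
Ka1 = x²/(0.033 − x) = 2.3 × 10^-3
Solving the quadratic: x = (−Ka1 + √(Ka1² + 4·Ka1·C₀))/2 = 7.64 × 10^-3 M
pH = −log(7.64 × 10^-3) = 2.12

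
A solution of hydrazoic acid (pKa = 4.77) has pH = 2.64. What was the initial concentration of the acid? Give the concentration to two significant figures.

[H+] = 10^(-2.64) = 2.29 × 10^-3 M = x
Ka = 10^(−4.77) = 1.70 × 10^-5
Ka = x²/(C₀ − x) ⇒ C₀ = x + x²/Ka
C₀ = 2.29 × 10^-3 + (2.29 × 10^-3)²/(1.70 × 10^-5) = 3.11 × 10^-1 M

C₀ = 3.1 × 10^-1 M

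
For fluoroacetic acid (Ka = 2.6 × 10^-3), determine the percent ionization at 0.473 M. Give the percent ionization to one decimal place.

7.1%

FCH2COOH ⇌ FCH2COO- + H+; let x = [H+] at equilibrium.
Ka = x²/(C₀ − x); solving the quadratic gives x = 3.38 × 10^-2 M.
% ionization = x/C₀ × 100% = 3.38 × 10^-2/0.473 × 100% = 7.1%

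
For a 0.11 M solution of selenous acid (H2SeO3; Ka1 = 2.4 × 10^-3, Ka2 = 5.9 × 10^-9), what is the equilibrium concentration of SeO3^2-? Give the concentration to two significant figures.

First ionization gives [H+] ≈ [HSeO3-] = 1.51 × 10^-2 M.
Second step: Ka2 = [H+][SeO3^2-]/[HSeO3-] ≈ [SeO3^2-] (since [H+] ≈ [HSeO3-]).
So [SeO3^2-] ≈ Ka2.

5.9 × 10^-9 M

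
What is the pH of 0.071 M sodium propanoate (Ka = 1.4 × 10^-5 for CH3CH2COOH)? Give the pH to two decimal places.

CH3CH2COO- is the conjugate base of the weak acid CH3CH2COOH.
Kb = Kw/Ka = 1.0×10^-14 / 1.4 × 10^-5 = 7.14 × 10^-10
Kb = [OH-]²/(0.071 − [OH-]) = 7.14 × 10^-10
Since Kb ≪ C₀, [OH-] ≈ √(Kb·C₀) = 7.12 × 10^-6 M.
Check: 0.01% ionized — well under 5%, approximation valid.
pOH = 5.15, so pH = 14.00 − pOH = 8.85

pH = 8.85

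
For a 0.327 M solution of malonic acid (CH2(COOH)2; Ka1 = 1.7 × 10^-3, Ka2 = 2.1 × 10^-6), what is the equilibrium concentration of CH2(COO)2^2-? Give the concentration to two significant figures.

First ionization gives [H+] ≈ [CH2(COOH)COO-] = 2.27 × 10^-2 M.
Second step: Ka2 = [H+][CH2(COO)2^2-]/[CH2(COOH)COO-] ≈ [CH2(COO)2^2-] (since [H+] ≈ [CH2(COOH)COO-]).
So [CH2(COO)2^2-] ≈ Ka2.

2.1 × 10^-6 M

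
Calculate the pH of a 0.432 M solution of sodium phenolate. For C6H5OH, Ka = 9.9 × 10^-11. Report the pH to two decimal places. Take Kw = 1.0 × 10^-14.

C6H5O- is the conjugate base of the weak acid C6H5OH.
Kb = Kw/Ka = 1.0×10^-14 / 9.9 × 10^-11 = 1.01 × 10^-4
Let x = [OH-] at equilibrium. Kb = x²/(0.432 − x).
Assume x ≪ 0.432: x ≈ √(1.01 × 10^-4 × 0.432) = 6.61 × 10^-3 M
(x/C₀ = 1.5% < 5%, so the approximation holds.)
pOH = −log(6.61 × 10^-3) = 2.18; pH = 14.00 − 2.18 = 11.82

pH = 11.82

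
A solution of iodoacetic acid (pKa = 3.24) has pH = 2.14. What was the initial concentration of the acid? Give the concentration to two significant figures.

[H+] = 10^(-2.14) = 7.24 × 10^-3 M = x
Ka = 10^(−3.24) = 5.75 × 10^-4
Ka = x²/(C₀ − x) ⇒ C₀ = x + x²/Ka
C₀ = 7.24 × 10^-3 + (7.24 × 10^-3)²/(5.75 × 10^-4) = 9.84 × 10^-2 M

C₀ = 9.8 × 10^-2 M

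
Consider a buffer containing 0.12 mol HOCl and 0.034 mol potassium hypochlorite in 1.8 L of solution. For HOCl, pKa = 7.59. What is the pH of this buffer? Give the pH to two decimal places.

pH = 7.04

pH = pKa + log([A⁻]/[HA]) = 7.59 + log(0.034/0.12)
pH = 7.59 + (-0.548) = 7.04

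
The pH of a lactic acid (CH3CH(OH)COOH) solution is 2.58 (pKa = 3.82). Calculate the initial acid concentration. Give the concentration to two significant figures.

[H+] = 10^(-2.58) = 2.63 × 10^-3 M = x
Ka = 10^(−3.82) = 1.51 × 10^-4
Ka = x²/(C₀ − x) ⇒ C₀ = x + x²/Ka
C₀ = 2.63 × 10^-3 + (2.63 × 10^-3)²/(1.51 × 10^-4) = 4.84 × 10^-2 M

C₀ = 4.8 × 10^-2 M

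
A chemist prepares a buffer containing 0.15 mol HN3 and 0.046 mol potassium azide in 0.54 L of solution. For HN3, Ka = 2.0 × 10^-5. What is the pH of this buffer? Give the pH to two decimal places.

pKa = −log(2.0 × 10^-5) = 4.699
Henderson–Hasselbalch: pH = pKa + log([N3-]/[HN3]) = 4.699 + log(0.046/0.15)
pH = 4.699 + (-0.513) = 4.19

pH = 4.19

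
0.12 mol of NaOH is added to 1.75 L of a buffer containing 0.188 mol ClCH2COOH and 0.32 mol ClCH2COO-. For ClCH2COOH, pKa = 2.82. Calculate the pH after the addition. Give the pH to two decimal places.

pH = 3.63

OH- converts ClCH2COOH to ClCH2COO-: ClCH2COOH → 0.068 mol, ClCH2COO- → 0.44 mol.
pH = pKa + log([A⁻]/[HA]) = 2.82 + log(0.44/0.068) = 2.82 +0.811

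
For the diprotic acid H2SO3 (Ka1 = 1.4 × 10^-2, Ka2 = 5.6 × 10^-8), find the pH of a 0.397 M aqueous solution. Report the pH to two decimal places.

pH = 1.17

Since Ka1 ≫ Ka2, the first ionization dominates [H+].
Ka1 = x²/(0.397 − x) = 1.4 × 10^-2
Solving the quadratic: x = (−Ka1 + √(Ka1² + 4·Ka1·C₀))/2 = 6.79 × 10^-2 M
pH = −log(6.79 × 10^-2) = 1.17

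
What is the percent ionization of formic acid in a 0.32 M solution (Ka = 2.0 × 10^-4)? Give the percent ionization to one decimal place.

HCOOH ⇌ HCOO- + H+; let x = [H+] at equilibrium.
x ≈ √(Ka·C₀) = √(2.0 × 10^-4 × 0.32) = 8.00 × 10^-3 M
Fraction ionized = 8.00 × 10^-3 / 0.32 = 0.0250 → 2.5%

2.5%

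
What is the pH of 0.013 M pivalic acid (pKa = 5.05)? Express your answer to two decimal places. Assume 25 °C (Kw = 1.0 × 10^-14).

(CH3)3CCOOH ⇌ (CH3)3CCOO- + H+
Ka = 10^(−5.05) = 8.91 × 10^-6
From the ICE table, Ka = [H+]²/(0.013 − [H+]) = 8.91 × 10^-6.
Since Ka ≪ C₀, [H+] ≈ √(Ka·C₀) = 3.40 × 10^-4 M.
([H+]/C₀ = 2.6% < 5%, so the approximation holds.)
pH = −log(3.40 × 10^-4) = 3.47

pH = 3.47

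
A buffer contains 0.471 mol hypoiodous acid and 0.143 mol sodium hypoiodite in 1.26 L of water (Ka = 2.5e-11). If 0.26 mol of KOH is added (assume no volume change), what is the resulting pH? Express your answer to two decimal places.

After neutralization: n(HOI) = 0.211 mol, n(OI-) = 0.403 mol.
pKa = −log(2.5 × 10^-11) = 10.602
Henderson–Hasselbalch with mole ratio 0.403/0.211: pH = 10.602 + (+0.281)

pH = 10.88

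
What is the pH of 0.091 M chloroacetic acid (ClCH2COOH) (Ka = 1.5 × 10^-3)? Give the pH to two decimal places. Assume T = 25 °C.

ClCH2COOH ⇌ ClCH2COO- + H+
Ka = [H+]²/(0.091 − [H+]) = 1.5 × 10^-3
Here C₀/Ka ≈ 60.7, so the small-[H+] approximation fails. Use the quadratic:
[H+] = (−Ka + √(Ka² + 4·Ka·C₀))/2 = 1.10 × 10^-2 M
pH = −log(1.10 × 10^-2) = 1.96

pH = 1.96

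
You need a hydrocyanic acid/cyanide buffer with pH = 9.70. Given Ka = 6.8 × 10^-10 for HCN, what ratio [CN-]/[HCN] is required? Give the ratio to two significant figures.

pKa = -log(6.8 × 10^-10) = 9.167
pH = pKa + log(r) ⇒ log(r) = 9.70 − 9.167 = +0.533
r = [CN-]/[HCN] = 10^(+0.533) = 3.41

ratio = 3.4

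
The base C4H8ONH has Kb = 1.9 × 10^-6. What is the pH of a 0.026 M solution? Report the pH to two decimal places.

C4H8ONH + H2O ⇌ C4H8ONH2+ + OH-
Kb = [OH-]²/(0.026 − [OH-]) = 1.9 × 10^-6
Neglecting [OH-] in the denominator: [OH-] = √(1.9 × 10^-6 × 0.026) = 2.22 × 10^-4 M
([OH-]/C₀ = 0.85% < 5%, so the approximation holds.)
pOH = 3.65, so pH = 14.00 − pOH = 10.35

pH = 10.35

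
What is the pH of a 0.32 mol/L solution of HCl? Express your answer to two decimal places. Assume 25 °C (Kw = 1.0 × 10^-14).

HCl is a strong acid and dissociates completely, so [H+] = 0.32 M.
pH = -log(0.32) = 0.49

pH = 0.49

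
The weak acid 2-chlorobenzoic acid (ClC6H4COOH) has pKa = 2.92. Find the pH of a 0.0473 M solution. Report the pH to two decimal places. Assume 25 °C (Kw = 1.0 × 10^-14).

ClC6H4COOH ⇌ ClC6H4COO- + H+
Ka = 10^(−2.92) = 1.20 × 10^-3
From the ICE table, Ka = [H+]²/(0.0473 − [H+]) = 1.20 × 10^-3.
[H+] is not negligible relative to C₀; solve [H+]² + 0.0012·[H+] − 5.68e-05 = 0.
[H+] = [−0.0012 + √(0.0012² + 0.000227)]/2 = 6.96 × 10^-3 M
pH = −log[H+] = −log(6.96 × 10^-3) = 2.16

pH = 2.16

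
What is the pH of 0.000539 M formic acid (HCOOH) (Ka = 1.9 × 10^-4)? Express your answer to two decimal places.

HCOOH ⇌ HCOO- + H+
From the ICE table, Ka = [H+]²/(0.000539 − [H+]) = 1.9 × 10^-4.
Here C₀/Ka ≈ 2.84, so the small-[H+] approximation fails. Use the quadratic:
[H+] = (−Ka + √(Ka² + 4·Ka·C₀))/2 = 2.39 × 10^-4 M
pH = −log(2.39 × 10^-4) = 3.62

pH = 3.62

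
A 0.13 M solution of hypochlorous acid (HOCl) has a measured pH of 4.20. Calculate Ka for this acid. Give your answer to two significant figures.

Ka = 3.1 × 10^-8

[H+] = 10^(-4.20) = 6.31 × 10^-5 M
At equilibrium [HA] = 0.13 − 6.31 × 10^-5 = 1.30 × 10^-1 M
Ka = [H+][A-]/[HA] = (6.31 × 10^-5)² / 1.30 × 10^-1 = 3.1 × 10^-8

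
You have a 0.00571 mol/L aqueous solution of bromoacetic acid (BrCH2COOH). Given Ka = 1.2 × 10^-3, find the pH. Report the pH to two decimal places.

BrCH2COOH ⇌ BrCH2COO- + H+
Ka = x²/(0.00571 − x) = 1.2 × 10^-3
x is not negligible relative to C₀; solve x² + 0.0012·x − 6.85e-06 = 0.
x = [−0.0012 + √(0.0012² + 2.74e-05)]/2 = 2.09 × 10^-3 M
pH = −log(2.09 × 10^-3) = 2.68

pH = 2.68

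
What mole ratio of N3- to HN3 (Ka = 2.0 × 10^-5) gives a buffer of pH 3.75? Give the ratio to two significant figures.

pKa = -log(2.0 × 10^-5) = 4.699
pH = pKa + log(r) ⇒ log(r) = 3.75 − 4.699 = -0.949
r = [N3-]/[HN3] = 10^(-0.949) = 0.112

ratio = 0.11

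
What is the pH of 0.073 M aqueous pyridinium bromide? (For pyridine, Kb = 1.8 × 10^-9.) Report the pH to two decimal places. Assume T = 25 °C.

pH = 3.20

C5H5NH+ is the conjugate acid of the weak base C5H5N.
Ka = Kw/Kb = 1.0×10^-14 / 1.8 × 10^-9 = 5.56 × 10^-6
Ka = [H+]²/(0.073 − [H+]) = 5.56 × 10^-6
Neglecting [H+] in the denominator: [H+] = √(5.56 × 10^-6 × 0.073) = 6.37 × 10^-4 M
Check: 0.87% ionized — well under 5%, approximation valid.
pH = −log[H+] = −log(6.37 × 10^-4) = 3.20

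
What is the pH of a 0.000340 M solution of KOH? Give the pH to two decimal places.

KOH is a strong base; [OH-] = 0.00034 M.
pOH = -log(0.00034) = 3.47
pH = 14.00 - 3.47 = 10.53

pH = 10.53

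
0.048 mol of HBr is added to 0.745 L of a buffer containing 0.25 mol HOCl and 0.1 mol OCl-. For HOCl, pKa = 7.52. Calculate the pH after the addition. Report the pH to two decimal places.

After neutralization: n(HOCl) = 0.298 mol, n(OCl-) = 0.052 mol.
Henderson–Hasselbalch with mole ratio 0.052/0.298: pH = 7.52 + (-0.758)

pH = 6.76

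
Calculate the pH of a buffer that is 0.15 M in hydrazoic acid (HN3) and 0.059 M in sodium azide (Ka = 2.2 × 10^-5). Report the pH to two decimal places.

pKa = −log(2.2 × 10^-5) = 4.658
pH = pKa + log([A⁻]/[HA]) = 4.658 + log(0.059/0.15)
pH = 4.658 + (-0.405) = 4.25

pH = 4.25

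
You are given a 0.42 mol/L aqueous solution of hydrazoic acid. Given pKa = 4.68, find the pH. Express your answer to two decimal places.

HN3 ⇌ N3- + H+
Ka = 10^(−4.68) = 2.09 × 10^-5
Ka = [H+]²/(0.42 − [H+]) = 2.09 × 10^-5
Neglecting [H+] in the denominator: [H+] = √(2.09 × 10^-5 × 0.42) = 2.96 × 10^-3 M
Check: 0.71% ionized — well under 5%, approximation valid.
pH = −log[H+] = −log(2.96 × 10^-3) = 2.53

pH = 2.53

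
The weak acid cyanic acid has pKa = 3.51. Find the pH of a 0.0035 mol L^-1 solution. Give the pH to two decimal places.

pH = 3.05

HOCN ⇌ OCN- + H+
Ka = 10^(−3.51) = 3.09 × 10^-4
Ka = [H+]²/(0.0035 − [H+]) = 3.09 × 10^-4
Here C₀/Ka ≈ 11.3, so the small-[H+] approximation fails. Use the quadratic:
[H+] = (−Ka + √(Ka² + 4·Ka·C₀))/2 = 8.97 × 10^-4 M
pH = −log[H+] = −log(8.97 × 10^-4) = 3.05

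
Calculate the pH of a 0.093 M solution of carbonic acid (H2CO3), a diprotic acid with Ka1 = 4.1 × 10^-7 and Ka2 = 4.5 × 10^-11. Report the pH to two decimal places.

pH = 3.71

Ka1 ≫ Ka2, so treat the first dissociation as the only significant source of H+.
Ka1 = x²/(0.093 − x) = 4.1 × 10^-7
x ≈ √(4.1 × 10^-7 × 0.093) = 1.95 × 10^-4 M
pH = −log(1.95 × 10^-4) = 3.71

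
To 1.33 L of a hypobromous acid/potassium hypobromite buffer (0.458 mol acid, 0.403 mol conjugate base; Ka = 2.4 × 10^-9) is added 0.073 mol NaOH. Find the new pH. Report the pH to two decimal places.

pH = 8.71

After neutralization: n(HOBr) = 0.385 mol, n(OBr-) = 0.476 mol.
pKa = −log(2.4 × 10^-9) = 8.620
pH = pKa + log(n_OBr-/n_HOBr) = 8.620 + log(0.476/0.385) = 8.620 + (+0.092)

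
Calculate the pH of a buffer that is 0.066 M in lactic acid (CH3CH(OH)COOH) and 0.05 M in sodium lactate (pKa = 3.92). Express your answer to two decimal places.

pH = 3.80

Henderson–Hasselbalch: pH = pKa + log([CH3CH(OH)COO-]/[CH3CH(OH)COOH]) = 3.92 + log(0.05/0.066)
pH = 3.92 + (-0.121) = 3.80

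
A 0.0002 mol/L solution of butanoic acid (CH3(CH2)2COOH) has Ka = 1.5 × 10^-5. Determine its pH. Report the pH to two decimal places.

CH3(CH2)2COOH ⇌ CH3(CH2)2COO- + H+
Let x = [H+] at equilibrium. Ka = x²/(0.0002 − x).
Here C₀/Ka ≈ 13.3, so the small-x approximation fails. Use the quadratic:
x = [−1.5e-05 + √(1.5e-05² + 1.2e-08)]/2 = 4.78 × 10^-5 M
pH = −log(4.78 × 10^-5) = 4.32

pH = 4.32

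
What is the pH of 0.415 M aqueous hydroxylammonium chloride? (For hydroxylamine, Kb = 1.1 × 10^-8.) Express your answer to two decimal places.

pH = 3.21

NH3OH+ is the conjugate acid of the weak base NH2OH.
Ka = Kw/Kb = 1.0×10^-14 / 1.1 × 10^-8 = 9.09 × 10^-7
Ka = [H+]²/(0.415 − [H+]) = 9.09 × 10^-7
Assume [H+] ≪ 0.415: [H+] ≈ √(9.09 × 10^-7 × 0.415) = 6.14 × 10^-4 M
Check: 0.15% ionized — well under 5%, approximation valid.
pH = −log(6.14 × 10^-4) = 3.21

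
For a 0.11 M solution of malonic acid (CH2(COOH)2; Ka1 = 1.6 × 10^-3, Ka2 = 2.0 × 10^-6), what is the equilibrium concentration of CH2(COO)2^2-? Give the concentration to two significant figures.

First ionization gives [H+] ≈ [CH2(COOH)COO-] = 1.25 × 10^-2 M.
Second step: Ka2 = [H+][CH2(COO)2^2-]/[CH2(COOH)COO-] ≈ [CH2(COO)2^2-] (since [H+] ≈ [CH2(COOH)COO-]).
So [CH2(COO)2^2-] ≈ Ka2.

2.0 × 10^-6 M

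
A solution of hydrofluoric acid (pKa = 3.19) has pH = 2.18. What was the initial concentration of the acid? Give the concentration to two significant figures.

[H+] = 10^(-2.18) = 6.61 × 10^-3 M = x
Ka = 10^(−3.19) = 6.46 × 10^-4
Ka = x²/(C₀ − x) ⇒ C₀ = x + x²/Ka
C₀ = 6.61 × 10^-3 + (6.61 × 10^-3)²/(6.46 × 10^-4) = 7.42 × 10^-2 M

C₀ = 7.4 × 10^-2 M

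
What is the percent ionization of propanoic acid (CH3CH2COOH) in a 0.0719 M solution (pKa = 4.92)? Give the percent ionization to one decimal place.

1.3%

CH3CH2COOH ⇌ CH3CH2COO- + H+; let x = [H+] at equilibrium.
Ka = 10^(−4.92) = 1.20 × 10^-5
x ≈ √(Ka·C₀) = √(1.20 × 10^-5 × 0.0719) = 9.29 × 10^-4 M
Fraction ionized = 9.29 × 10^-4 / 0.0719 = 0.0129 → 1.3%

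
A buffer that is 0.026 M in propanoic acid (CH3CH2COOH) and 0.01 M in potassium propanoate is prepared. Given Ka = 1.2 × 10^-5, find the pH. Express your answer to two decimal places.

pH = 4.51

pKa = −log(1.2 × 10^-5) = 4.921
pH = pKa + log([A⁻]/[HA]) = 4.921 + log(0.01/0.026)
pH = 4.921 + (-0.415) = 4.51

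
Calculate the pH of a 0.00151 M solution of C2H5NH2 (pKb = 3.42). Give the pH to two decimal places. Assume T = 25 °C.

pH = 10.77

C2H5NH2 + H2O ⇌ C2H5NH3+ + OH-
Kb = 10^(−3.42) = 3.80 × 10^-4
From the ICE table, Kb = x²/(0.00151 − x) = 3.80 × 10^-4.
x is not negligible relative to C₀; solve x² + 0.00038·x − 5.74e-07 = 0.
x = [−0.00038 + √(0.00038² + 2.3e-06)]/2 = 5.91 × 10^-4 M
pOH = −log(5.91 × 10^-4) = 3.23; pH = 14.00 − 3.23 = 10.77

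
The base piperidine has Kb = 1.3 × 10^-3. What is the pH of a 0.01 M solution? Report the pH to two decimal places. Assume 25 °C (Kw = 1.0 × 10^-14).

C5H10NH + H2O ⇌ C5H10NH2+ + OH-
Kb = x²/(0.01 − x) = 1.3 × 10^-3
Here C₀/Kb ≈ 7.69, so the small-x approximation fails. Use the quadratic:
x = [−0.0013 + √(0.0013² + 5.2e-05)]/2 = 3.01 × 10^-3 M
pOH = 2.52, so pH = 14.00 − pOH = 11.48

pH = 11.48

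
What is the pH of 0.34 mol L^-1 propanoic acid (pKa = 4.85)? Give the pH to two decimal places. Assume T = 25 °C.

CH3CH2COOH ⇌ CH3CH2COO- + H+
Ka = 10^(−4.85) = 1.41 × 10^-5
From the ICE table, Ka = x²/(0.34 − x) = 1.41 × 10^-5.
Assume x ≪ 0.34: x ≈ √(1.41 × 10^-5 × 0.34) = 2.19 × 10^-3 M
pH = −log[H+] = −log(2.19 × 10^-3) = 2.66

pH = 2.66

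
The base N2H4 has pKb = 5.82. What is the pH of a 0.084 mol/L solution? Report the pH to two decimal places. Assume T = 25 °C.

pH = 10.55

N2H4 + H2O ⇌ N2H5+ + OH-
Kb = 10^(−5.82) = 1.51 × 10^-6
Kb = [OH-]²/(0.084 − [OH-]) = 1.51 × 10^-6
Since Kb ≪ C₀, [OH-] ≈ √(Kb·C₀) = 3.56 × 10^-4 M.
Check: 0.42% ionized — well under 5%, approximation valid.
pOH = 3.45, so pH = 14.00 − pOH = 10.55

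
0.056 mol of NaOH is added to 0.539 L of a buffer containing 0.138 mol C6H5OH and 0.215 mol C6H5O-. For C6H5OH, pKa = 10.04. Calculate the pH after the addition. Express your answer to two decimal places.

pH = 10.56

OH- converts C6H5OH to C6H5O-: C6H5OH → 0.082 mol, C6H5O- → 0.271 mol.
pH = pKa + log([A⁻]/[HA]) = 10.04 + log(0.271/0.082) = 10.04 +0.519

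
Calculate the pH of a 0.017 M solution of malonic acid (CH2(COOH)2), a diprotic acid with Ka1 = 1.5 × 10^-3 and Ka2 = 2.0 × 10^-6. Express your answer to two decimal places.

Since Ka1 ≫ Ka2, the first ionization dominates [H+].
Ka1 = x²/(0.017 − x) = 1.5 × 10^-3
Solving the quadratic: x = (−Ka1 + √(Ka1² + 4·Ka1·C₀))/2 = 4.36 × 10^-3 M
pH = −log(4.36 × 10^-3) = 2.36

pH = 2.36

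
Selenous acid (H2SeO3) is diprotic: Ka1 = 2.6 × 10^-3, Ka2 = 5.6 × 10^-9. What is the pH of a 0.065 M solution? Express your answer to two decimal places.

Since Ka1 ≫ Ka2, the first ionization dominates [H+].
Ka1 = x²/(0.065 − x) = 2.6 × 10^-3
Solving the quadratic: x = (−Ka1 + √(Ka1² + 4·Ka1·C₀))/2 = 1.18 × 10^-2 M
pH = −log(1.18 × 10^-2) = 1.93

pH = 1.93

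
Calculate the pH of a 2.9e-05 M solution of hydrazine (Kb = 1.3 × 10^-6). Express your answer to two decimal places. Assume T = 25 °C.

N2H4 + H2O ⇌ N2H5+ + OH-
Kb = x²/(2.9e-05 − x) = 1.3 × 10^-6
Here C₀/Kb ≈ 22.3, so the small-x approximation fails. Use the quadratic:
x = (−Kb + √(Kb² + 4·Kb·C₀))/2 = 5.52 × 10^-6 M
pOH = 5.26, so pH = 14.00 − pOH = 8.74

pH = 8.74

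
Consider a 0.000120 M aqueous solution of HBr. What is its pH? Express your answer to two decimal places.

pH = 3.92

HBr is a strong acid and dissociates completely, so [H+] = 0.000120 M.
pH = -log(0.00012) = 3.92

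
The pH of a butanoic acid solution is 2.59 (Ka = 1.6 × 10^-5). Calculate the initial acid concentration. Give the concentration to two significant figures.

[H+] = 10^(-2.59) = 2.57 × 10^-3 M = x
Ka = x²/(C₀ − x) ⇒ C₀ = x + x²/Ka
C₀ = 2.57 × 10^-3 + (2.57 × 10^-3)²/(1.6 × 10^-5) = 4.15 × 10^-1 M

C₀ = 4.2 × 10^-1 M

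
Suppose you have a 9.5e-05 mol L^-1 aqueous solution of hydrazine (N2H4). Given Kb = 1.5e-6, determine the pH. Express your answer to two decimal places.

pH = 9.05

N2H4 + H2O ⇌ N2H5+ + OH-
Kb = x²/(9.5e-05 − x) = 1.5 × 10^-6
Here C₀/Kb ≈ 63.3, so the small-x approximation fails. Use the quadratic:
x = [−1.5e-06 + √(1.5e-06² + 5.7e-10)]/2 = 1.12 × 10^-5 M
pOH = −log(1.12 × 10^-5) = 4.95; pH = 14.00 − 4.95 = 9.05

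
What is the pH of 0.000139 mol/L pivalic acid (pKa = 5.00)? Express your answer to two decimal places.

(CH3)3CCOOH ⇌ (CH3)3CCOO- + H+
Ka = 10^(−5.00) = 1.00 × 10^-5
From the ICE table, Ka = [H+]²/(0.000139 − [H+]) = 1.00 × 10^-5.
Here C₀/Ka ≈ 13.9, so the small-[H+] approximation fails. Use the quadratic:
[H+] = [−1e-05 + √(1e-05² + 5.56e-09)]/2 = 3.26 × 10^-5 M
pH = −log(3.26 × 10^-5) = 4.49

pH = 4.49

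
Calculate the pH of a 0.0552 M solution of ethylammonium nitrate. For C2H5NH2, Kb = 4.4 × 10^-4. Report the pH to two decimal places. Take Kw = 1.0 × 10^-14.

C2H5NH3+ is the conjugate acid of the weak base C2H5NH2.
Ka = Kw/Kb = 1.0×10^-14 / 4.4 × 10^-4 = 2.27 × 10^-11
Ka = [H+]²/(0.0552 − [H+]) = 2.27 × 10^-11
Neglecting [H+] in the denominator: [H+] = √(2.27 × 10^-11 × 0.0552) = 1.12 × 10^-6 M
([H+]/C₀ = 0.002% < 5%, so the approximation holds.)
pH = −log[H+] = −log(1.12 × 10^-6) = 5.95

pH = 5.95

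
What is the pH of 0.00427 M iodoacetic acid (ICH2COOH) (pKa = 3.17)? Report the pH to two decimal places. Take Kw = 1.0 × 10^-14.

ICH2COOH ⇌ ICH2COO- + H+
Ka = 10^(−3.17) = 6.76 × 10^-4
Ka = [H+]²/(0.00427 − [H+]) = 6.76 × 10^-4
[H+] is not negligible relative to C₀; solve [H+]² + 0.000676·[H+] − 2.89e-06 = 0.
[H+] = [−0.000676 + √(0.000676² + 1.15e-05)]/2 = 1.39 × 10^-3 M
pH = −log(1.39 × 10^-3) = 2.86

pH = 2.86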